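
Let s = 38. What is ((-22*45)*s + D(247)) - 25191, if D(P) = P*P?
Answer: -1802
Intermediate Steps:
D(P) = P²
((-22*45)*s + D(247)) - 25191 = (-22*45*38 + 247²) - 25191 = (-990*38 + 61009) - 25191 = (-37620 + 61009) - 25191 = 23389 - 25191 = -1802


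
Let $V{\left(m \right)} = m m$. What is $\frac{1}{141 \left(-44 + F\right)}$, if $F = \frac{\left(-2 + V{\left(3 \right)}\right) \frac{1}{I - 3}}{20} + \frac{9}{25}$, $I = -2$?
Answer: $- \frac{100}{616311} \approx -0.00016226$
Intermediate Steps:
$V{\left(m \right)} = m^{2}$
$F = \frac{29}{100}$ ($F = \frac{\left(-2 + 3^{2}\right) \frac{1}{-2 - 3}}{20} + \frac{9}{25} = \frac{-2 + 9}{-5} \cdot \frac{1}{20} + 9 \cdot \frac{1}{25} = 7 \left(- \frac{1}{5}\right) \frac{1}{20} + \frac{9}{25} = \left(- \frac{7}{5}\right) \frac{1}{20} + \frac{9}{25} = - \frac{7}{100} + \frac{9}{25} = \frac{29}{100} \approx 0.29$)
$\frac{1}{141 \left(-44 + F\right)} = \frac{1}{141 \left(-44 + \frac{29}{100}\right)} = \frac{1}{141 \left(- \frac{4371}{100}\right)} = \frac{1}{- \frac{616311}{100}} = - \frac{100}{616311}$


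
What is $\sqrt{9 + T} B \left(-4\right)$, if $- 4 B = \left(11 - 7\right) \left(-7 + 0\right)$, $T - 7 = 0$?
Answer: $-112$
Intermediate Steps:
$T = 7$ ($T = 7 + 0 = 7$)
$B = 7$ ($B = - \frac{\left(11 - 7\right) \left(-7 + 0\right)}{4} = - \frac{4 \left(-7\right)}{4} = \left(- \frac{1}{4}\right) \left(-28\right) = 7$)
$\sqrt{9 + T} B \left(-4\right) = \sqrt{9 + 7} \cdot 7 \left(-4\right) = \sqrt{16} \cdot 7 \left(-4\right) = 4 \cdot 7 \left(-4\right) = 28 \left(-4\right) = -112$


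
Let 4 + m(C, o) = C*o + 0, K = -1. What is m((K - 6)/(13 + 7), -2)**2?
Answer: 1089/100 ≈ 10.890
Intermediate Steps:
m(C, o) = -4 + C*o (m(C, o) = -4 + (C*o + 0) = -4 + C*o)
m((K - 6)/(13 + 7), -2)**2 = (-4 + ((-1 - 6)/(13 + 7))*(-2))**2 = (-4 - 7/20*(-2))**2 = (-4 + 7/10)**2 = (-33/10)**2 = 1089/100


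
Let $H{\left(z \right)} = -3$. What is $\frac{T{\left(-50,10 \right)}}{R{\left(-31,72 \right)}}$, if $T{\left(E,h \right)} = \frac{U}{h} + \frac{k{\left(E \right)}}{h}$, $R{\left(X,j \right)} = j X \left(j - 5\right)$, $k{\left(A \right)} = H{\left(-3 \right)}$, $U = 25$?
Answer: $- \frac{11}{747720} \approx -1.4711 \cdot 10^{-5}$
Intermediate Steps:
$k{\left(A \right)} = -3$
$R{\left(X,j \right)} = X j \left(-5 + j\right)$ ($R{\left(X,j \right)} = j X \left(-5 + j\right) = X j \left(-5 + j\right)$)
$T{\left(E,h \right)} = \frac{22}{h}$ ($T{\left(E,h \right)} = \frac{25}{h} - \frac{3}{h} = \frac{22}{h}$)
$\frac{T{\left(-50,10 \right)}}{R{\left(-31,72 \right)}} = \frac{22 \cdot \frac{1}{10}}{\left(-31\right) 72 \left(-5 + 72\right)} = \frac{22 \cdot \frac{1}{10}}{\left(-31\right) 72 \cdot 67} = \frac{11}{5 \left(-149544\right)} = \frac{11}{5} \left(- \frac{1}{149544}\right) = - \frac{11}{747720}$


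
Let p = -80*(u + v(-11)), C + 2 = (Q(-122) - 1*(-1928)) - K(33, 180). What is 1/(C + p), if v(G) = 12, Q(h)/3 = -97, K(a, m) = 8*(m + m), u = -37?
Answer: 1/755 ≈ 0.0013245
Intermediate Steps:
K(a, m) = 16*m (K(a, m) = 8*(2*m) = 16*m)
Q(h) = -291 (Q(h) = 3*(-97) = -291)
C = -1245 (C = -2 + ((-291 - 1*(-1928)) - 16*180) = -2 + ((-291 + 1928) - 1*2880) = -2 + (1637 - 2880) = -2 - 1243 = -1245)
p = 2000 (p = -80*(-37 + 12) = -80*(-25) = 2000)
1/(C + p) = 1/(-1245 + 2000) = 1/755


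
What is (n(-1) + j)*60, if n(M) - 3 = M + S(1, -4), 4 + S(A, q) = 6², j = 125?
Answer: 9540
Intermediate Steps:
S(A, q) = 32 (S(A, q) = -4 + 6² = -4 + 36 = 32)
n(M) = 35 + M (n(M) = 3 + (M + 32) = 3 + (32 + M) = 35 + M)
(n(-1) + j)*60 = ((35 - 1) + 125)*60 = (34 + 125)*60 = 159*60 = 9540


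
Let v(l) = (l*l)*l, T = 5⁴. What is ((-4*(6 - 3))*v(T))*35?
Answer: -102539062500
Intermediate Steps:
T = 625
v(l) = l³ (v(l) = l²*l = l³)
((-4*(6 - 3))*v(T))*35 = (-4*(6 - 3)*625³)*35 = (-4*3*244140625)*35 = -12*244140625*35 = -2929687500*35 = -102539062500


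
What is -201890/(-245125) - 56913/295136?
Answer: 9126841583/14469042400 ≈ 0.63078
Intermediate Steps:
-201890/(-245125) - 56913/295136 = -201890*(-1/245125) - 56913*1/295136 = 40378/49025 - 56913/295136 = 9126841583/14469042400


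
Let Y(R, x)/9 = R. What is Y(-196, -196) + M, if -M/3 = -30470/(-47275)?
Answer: -16696902/9455 ≈ -1765.9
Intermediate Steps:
M = -18282/9455 (M = -(-91410)/(-47275) = -(-91410)*(-1)/47275 = -3*6094/9455 = -18282/9455 ≈ -1.9336)
Y(R, x) = 9*R
Y(-196, -196) + M = 9*(-196) - 18282/9455 = -1764 - 18282/9455 = -16696902/9455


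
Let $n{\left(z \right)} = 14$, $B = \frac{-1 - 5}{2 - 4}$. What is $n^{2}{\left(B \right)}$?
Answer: $196$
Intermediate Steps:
$B = 3$ ($B = - \frac{6}{-2} = \left(-6\right) \left(- \frac{1}{2}\right) = 3$)
$n^{2}{\left(B \right)} = 14^{2} = 196$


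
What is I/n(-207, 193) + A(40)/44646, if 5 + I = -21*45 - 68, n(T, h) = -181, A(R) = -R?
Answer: 22721194/4040463 ≈ 5.6234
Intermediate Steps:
I = -1018 (I = -5 + (-21*45 - 68) = -5 + (-945 - 68) = -5 - 1013 = -1018)
I/n(-207, 193) + A(40)/44646 = -1018/(-181) - 1*40/44646 = -1018*(-1/181) - 40*1/44646 = 1018/181 - 20/22323 = 22721194/4040463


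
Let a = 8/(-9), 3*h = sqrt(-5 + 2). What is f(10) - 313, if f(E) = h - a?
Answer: -2809/9 + I*sqrt(3)/3 ≈ -312.11 + 0.57735*I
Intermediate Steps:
h = I*sqrt(3)/3 (h = sqrt(-5 + 2)/3 = sqrt(-3)/3 = (I*sqrt(3))/3 = I*sqrt(3)/3 ≈ 0.57735*I)
a = -8/9 (a = 8*(-1/9) = -8/9 ≈ -0.88889)
f(E) = 8/9 + I*sqrt(3)/3 (f(E) = I*sqrt(3)/3 - 1*(-8/9) = I*sqrt(3)/3 + 8/9 = 8/9 + I*sqrt(3)/3)
f(10) - 313 = (8/9 + I*sqrt(3)/3) - 313 = -2809/9 + I*sqrt(3)/3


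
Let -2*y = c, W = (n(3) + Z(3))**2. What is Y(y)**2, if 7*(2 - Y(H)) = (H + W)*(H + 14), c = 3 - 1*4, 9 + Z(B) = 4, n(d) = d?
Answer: 42025/784 ≈ 53.603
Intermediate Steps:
Z(B) = -5 (Z(B) = -9 + 4 = -5)
c = -1 (c = 3 - 4 = -1)
W = 4 (W = (3 - 5)**2 = (-2)**2 = 4)
y = 1/2 (y = -1/2*(-1) = 1/2 ≈ 0.50000)
Y(H) = 2 - (4 + H)*(14 + H)/7 (Y(H) = 2 - (H + 4)*(H + 14)/7 = 2 - (4 + H)*(14 + H)/7)
Y(y)**2 = (-6 - 18/7*1/2 - (1/2)**2/7)**2 = (-6 - 9/7 - 1/7*1/4)**2 = (-6 - 9/7 - 1/28)**2 = (-205/28)**2 = 42025/784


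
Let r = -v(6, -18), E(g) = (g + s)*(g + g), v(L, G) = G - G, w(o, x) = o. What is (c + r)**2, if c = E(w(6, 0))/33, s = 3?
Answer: 1296/121 ≈ 10.711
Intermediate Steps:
v(L, G) = 0
E(g) = 2*g*(3 + g) (E(g) = (g + 3)*(g + g) = (3 + g)*(2*g) = 2*g*(3 + g))
r = 0 (r = -1*0 = 0)
c = 36/11 (c = (2*6*(3 + 6))/33 = (2*6*9)*(1/33) = 108*(1/33) = 36/11 ≈ 3.2727)
(c + r)**2 = (36/11 + 0)**2 = (36/11)**2 = 1296/121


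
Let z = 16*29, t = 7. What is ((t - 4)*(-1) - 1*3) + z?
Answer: 458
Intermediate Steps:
z = 464
((t - 4)*(-1) - 1*3) + z = ((7 - 4)*(-1) - 1*3) + 464 = (3*(-1) - 3) + 464 = (-3 - 3) + 464 = -6 + 464 = 458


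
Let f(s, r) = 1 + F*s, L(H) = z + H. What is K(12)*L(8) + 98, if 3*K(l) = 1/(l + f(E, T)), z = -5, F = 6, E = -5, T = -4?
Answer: 1665/17 ≈ 97.941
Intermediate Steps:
L(H) = -5 + H
f(s, r) = 1 + 6*s
K(l) = 1/(3*(-29 + l)) (K(l) = 1/(3*(l + (1 + 6*(-5)))) = 1/(3*(l + (1 - 30))) = 1/(3*(l - 29)) = 1/(3*(-29 + l)))
K(12)*L(8) + 98 = (1/(3*(-29 + 12)))*(-5 + 8) + 98 = ((⅓)/(-17))*3 + 98 = ((⅓)*(-1/17))*3 + 98 = -1/51*3 + 98 = -1/17 + 98 = 1665/17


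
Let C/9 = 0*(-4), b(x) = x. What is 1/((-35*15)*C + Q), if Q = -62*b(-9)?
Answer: 1/558 ≈ 0.0017921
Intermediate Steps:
C = 0 (C = 9*(0*(-4)) = 9*0 = 0)
Q = 558 (Q = -62*(-9) = 558)
1/((-35*15)*C + Q) = 1/(-35*15*0 + 558) = 1/(-525*0 + 558) = 1/(0 + 558) = 1/558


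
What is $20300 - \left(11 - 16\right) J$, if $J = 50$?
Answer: $20550$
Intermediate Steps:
$20300 - \left(11 - 16\right) J = 20300 - \left(11 - 16\right) 50 = 20300 - \left(-5\right) 50 = 20300 - -250 = 20300 + 250 = 20550$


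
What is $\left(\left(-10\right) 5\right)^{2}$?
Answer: $2500$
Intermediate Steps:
$\left(\left(-10\right) 5\right)^{2} = \left(-50\right)^{2} = 2500$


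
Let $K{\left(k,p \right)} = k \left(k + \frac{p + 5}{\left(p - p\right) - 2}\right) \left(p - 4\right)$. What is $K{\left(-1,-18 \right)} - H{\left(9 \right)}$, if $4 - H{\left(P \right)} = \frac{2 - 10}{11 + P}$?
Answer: $\frac{583}{5} \approx 116.6$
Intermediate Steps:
$H{\left(P \right)} = 4 + \frac{8}{11 + P}$ ($H{\left(P \right)} = 4 - \frac{2 - 10}{11 + P} = 4 - - \frac{8}{11 + P} = 4 + \frac{8}{11 + P}$)
$K{\left(k,p \right)} = k \left(-4 + p\right) \left(- \frac{5}{2} + k - \frac{p}{2}\right)$ ($K{\left(k,p \right)} = k \left(k + \frac{5 + p}{0 - 2}\right) \left(-4 + p\right) = k \left(k + \frac{5 + p}{-2}\right) \left(-4 + p\right) = k \left(k + \left(5 + p\right) \left(- \frac{1}{2}\right)\right) \left(-4 + p\right) = k \left(k - \left(\frac{5}{2} + \frac{p}{2}\right)\right) \left(-4 + p\right) = k \left(- \frac{5}{2} + k - \frac{p}{2}\right) \left(-4 + p\right) = k \left(-4 + p\right) \left(- \frac{5}{2} + k - \frac{p}{2}\right)$)
$K{\left(-1,-18 \right)} - H{\left(9 \right)} = \frac{1}{2} \left(-1\right) \left(20 - -18 - \left(-18\right)^{2} - -8 + 2 \left(-1\right) \left(-18\right)\right) - \frac{4 \left(13 + 9\right)}{11 + 9} = \frac{1}{2} \left(-1\right) \left(20 + 18 - 324 + 8 + 36\right) - 4 \cdot \frac{1}{20} \cdot 22 = \frac{1}{2} \left(-1\right) \left(-242\right) - \frac{22}{5} = 121 - \frac{22}{5} = \frac{583}{5}$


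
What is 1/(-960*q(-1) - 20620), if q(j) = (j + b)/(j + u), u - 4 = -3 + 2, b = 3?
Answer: -1/21580 ≈ -4.6339e-5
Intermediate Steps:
u = 3 (u = 4 + (-3 + 2) = 4 - 1 = 3)
q(j) = 1 (q(j) = (j + 3)/(j + 3) = (3 + j)/(3 + j) = 1)
1/(-960*q(-1) - 20620) = 1/(-960*1 - 20620) = 1/(-960 - 20620) = 1/(-21580) = -1/21580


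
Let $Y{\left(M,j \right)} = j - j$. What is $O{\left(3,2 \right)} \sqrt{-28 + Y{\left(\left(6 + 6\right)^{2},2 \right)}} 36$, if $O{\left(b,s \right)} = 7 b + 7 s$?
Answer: $2520 i \sqrt{7} \approx 6667.3 i$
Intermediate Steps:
$Y{\left(M,j \right)} = 0$
$O{\left(3,2 \right)} \sqrt{-28 + Y{\left(\left(6 + 6\right)^{2},2 \right)}} 36 = \left(7 \cdot 3 + 7 \cdot 2\right) \sqrt{-28 + 0} \cdot 36 = \left(21 + 14\right) \sqrt{-28} \cdot 36 = 35 \cdot 2 i \sqrt{7} \cdot 36 = 70 i \sqrt{7} \cdot 36 = 2520 i \sqrt{7}$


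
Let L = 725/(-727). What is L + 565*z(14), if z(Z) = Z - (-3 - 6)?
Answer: 9446640/727 ≈ 12994.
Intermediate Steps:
z(Z) = 9 + Z (z(Z) = Z - 1*(-9) = Z + 9 = 9 + Z)
L = -725/727 (L = 725*(-1/727) = -725/727 ≈ -0.99725)
L + 565*z(14) = -725/727 + 565*(9 + 14) = -725/727 + 565*23 = -725/727 + 12995 = 9446640/727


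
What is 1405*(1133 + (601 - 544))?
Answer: 1671950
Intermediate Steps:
1405*(1133 + (601 - 544)) = 1405*(1133 + 57) = 1405*1190 = 1671950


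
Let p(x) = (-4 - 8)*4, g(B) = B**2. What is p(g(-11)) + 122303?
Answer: 122255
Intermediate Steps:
p(x) = -48 (p(x) = -12*4 = -48)
p(g(-11)) + 122303 = -48 + 122303 = 122255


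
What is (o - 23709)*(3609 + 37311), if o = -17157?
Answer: -1672236720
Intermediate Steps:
(o - 23709)*(3609 + 37311) = (-17157 - 23709)*(3609 + 37311) = -40866*40920 = -1672236720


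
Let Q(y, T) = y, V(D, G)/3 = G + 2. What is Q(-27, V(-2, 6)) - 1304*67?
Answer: -87395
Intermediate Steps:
V(D, G) = 6 + 3*G (V(D, G) = 3*(G + 2) = 3*(2 + G) = 6 + 3*G)
Q(-27, V(-2, 6)) - 1304*67 = -27 - 1304*67 = -27 - 87368 = -87395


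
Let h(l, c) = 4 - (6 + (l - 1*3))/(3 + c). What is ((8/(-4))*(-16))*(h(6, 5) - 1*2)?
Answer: 28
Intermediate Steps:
h(l, c) = 4 - (3 + l)/(3 + c) (h(l, c) = 4 - (6 + (l - 3))/(3 + c) = 4 - (6 + (-3 + l))/(3 + c) = 4 - (3 + l)/(3 + c))
((8/(-4))*(-16))*(h(6, 5) - 1*2) = ((8/(-4))*(-16))*((9 - 1*6 + 4*5)/(3 + 5) - 1*2) = ((8*(-¼))*(-16))*((9 - 6 + 20)/8 - 2) = (-2*(-16))*((⅛)*23 - 2) = 32*(23/8 - 2) = 32*(7/8) = 28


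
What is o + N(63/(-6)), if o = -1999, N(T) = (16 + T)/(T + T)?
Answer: -83969/42 ≈ -1999.3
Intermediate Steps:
N(T) = (16 + T)/(2*T) (N(T) = (16 + T)/((2*T)) = (16 + T)*(1/(2*T)) = (16 + T)/(2*T))
o + N(63/(-6)) = -1999 + (16 + 63/(-6))/(2*((63/(-6)))) = -1999 + (16 + 63*(-1/6))/(2*((63*(-1/6)))) = -1999 + (16 - 21/2)/(2*(-21/2)) = -1999 + (1/2)*(-2/21)*(11/2) = -1999 - 11/42 = -83969/42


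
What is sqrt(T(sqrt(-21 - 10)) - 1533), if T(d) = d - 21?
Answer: sqrt(-1554 + I*sqrt(31)) ≈ 0.07062 + 39.421*I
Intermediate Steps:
T(d) = -21 + d
sqrt(T(sqrt(-21 - 10)) - 1533) = sqrt((-21 + sqrt(-21 - 10)) - 1533) = sqrt((-21 + sqrt(-31)) - 1533) = sqrt((-21 + I*sqrt(31)) - 1533) = sqrt(-1554 + I*sqrt(31))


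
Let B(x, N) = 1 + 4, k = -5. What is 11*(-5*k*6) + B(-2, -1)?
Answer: 1655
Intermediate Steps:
B(x, N) = 5
11*(-5*k*6) + B(-2, -1) = 11*(-5*(-5)*6) + 5 = 11*(25*6) + 5 = 11*150 + 5 = 1650 + 5 = 1655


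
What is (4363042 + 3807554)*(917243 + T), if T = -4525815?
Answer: -29484183948912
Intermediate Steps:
(4363042 + 3807554)*(917243 + T) = (4363042 + 3807554)*(917243 - 4525815) = 8170596*(-3608572) = -29484183948912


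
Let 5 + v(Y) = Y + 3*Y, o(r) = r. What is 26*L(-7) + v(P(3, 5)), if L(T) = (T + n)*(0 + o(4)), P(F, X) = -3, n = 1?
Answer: -641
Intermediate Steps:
v(Y) = -5 + 4*Y (v(Y) = -5 + (Y + 3*Y) = -5 + 4*Y)
L(T) = 4 + 4*T (L(T) = (T + 1)*(0 + 4) = (1 + T)*4 = 4 + 4*T)
26*L(-7) + v(P(3, 5)) = 26*(4 + 4*(-7)) + (-5 + 4*(-3)) = 26*(4 - 28) + (-5 - 12) = 26*(-24) - 17 = -624 - 17 = -641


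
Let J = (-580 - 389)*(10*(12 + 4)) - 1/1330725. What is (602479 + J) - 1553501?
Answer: -1471864354951/1330725 ≈ -1.1061e+6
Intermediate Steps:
J = -206315604001/1330725 (J = -9690*16 - 1*1/1330725 = -969*160 - 1/1330725 = -155040 - 1/1330725 = -206315604001/1330725 ≈ -1.5504e+5)
(602479 + J) - 1553501 = (602479 - 206315604001/1330725) - 1553501 = 595418263274/1330725 - 1553501 = -1471864354951/1330725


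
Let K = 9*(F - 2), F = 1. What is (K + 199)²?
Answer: 36100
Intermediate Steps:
K = -9 (K = 9*(1 - 2) = 9*(-1) = -9)
(K + 199)² = (-9 + 199)² = 190² = 36100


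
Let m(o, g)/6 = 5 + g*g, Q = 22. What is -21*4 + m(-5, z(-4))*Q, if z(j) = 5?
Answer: 3876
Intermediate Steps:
m(o, g) = 30 + 6*g² (m(o, g) = 6*(5 + g*g) = 6*(5 + g²) = 30 + 6*g²)
-21*4 + m(-5, z(-4))*Q = -21*4 + (30 + 6*5²)*22 = -84 + (30 + 6*25)*22 = -84 + (30 + 150)*22 = -84 + 180*22 = -84 + 3960 = 3876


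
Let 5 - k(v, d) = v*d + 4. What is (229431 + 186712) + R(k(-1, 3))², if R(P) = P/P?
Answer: 416144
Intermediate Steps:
k(v, d) = 1 - d*v (k(v, d) = 5 - (v*d + 4) = 5 - (d*v + 4) = 5 - (4 + d*v) = 5 + (-4 - d*v) = 1 - d*v)
R(P) = 1
(229431 + 186712) + R(k(-1, 3))² = (229431 + 186712) + 1² = 416143 + 1 = 416144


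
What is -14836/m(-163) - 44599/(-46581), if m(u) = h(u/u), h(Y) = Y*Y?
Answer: -691031117/46581 ≈ -14835.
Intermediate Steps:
h(Y) = Y²
m(u) = 1 (m(u) = (u/u)² = 1² = 1)
-14836/m(-163) - 44599/(-46581) = -14836/1 - 44599/(-46581) = -14836*1 - 44599*(-1/46581) = -14836 + 44599/46581 = -691031117/46581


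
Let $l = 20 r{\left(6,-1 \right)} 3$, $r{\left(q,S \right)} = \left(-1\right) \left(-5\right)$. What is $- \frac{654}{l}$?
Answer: $- \frac{109}{50} \approx -2.18$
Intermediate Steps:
$r{\left(q,S \right)} = 5$
$l = 300$ ($l = 20 \cdot 5 \cdot 3 = 100 \cdot 3 = 300$)
$- \frac{654}{l} = - \frac{654}{300} = \left(-654\right) \frac{1}{300} = - \frac{109}{50}$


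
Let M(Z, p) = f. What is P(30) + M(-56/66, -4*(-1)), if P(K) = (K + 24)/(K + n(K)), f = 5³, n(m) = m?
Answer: 1259/10 ≈ 125.90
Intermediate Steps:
f = 125
M(Z, p) = 125
P(K) = (24 + K)/(2*K) (P(K) = (K + 24)/(K + K) = (24 + K)/((2*K)) = (24 + K)*(1/(2*K)) = (24 + K)/(2*K))
P(30) + M(-56/66, -4*(-1)) = (½)*(24 + 30)/30 + 125 = (½)*(1/30)*54 + 125 = 9/10 + 125 = 1259/10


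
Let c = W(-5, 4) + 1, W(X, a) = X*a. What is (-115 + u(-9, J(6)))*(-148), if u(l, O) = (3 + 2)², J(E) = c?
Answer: 13320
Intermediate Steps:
c = -19 (c = -5*4 + 1 = -20 + 1 = -19)
J(E) = -19
u(l, O) = 25 (u(l, O) = 5² = 25)
(-115 + u(-9, J(6)))*(-148) = (-115 + 25)*(-148) = -90*(-148) = 13320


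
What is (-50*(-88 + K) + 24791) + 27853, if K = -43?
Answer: 59194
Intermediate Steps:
(-50*(-88 + K) + 24791) + 27853 = (-50*(-88 - 43) + 24791) + 27853 = (-50*(-131) + 24791) + 27853 = (6550 + 24791) + 27853 = 31341 + 27853 = 59194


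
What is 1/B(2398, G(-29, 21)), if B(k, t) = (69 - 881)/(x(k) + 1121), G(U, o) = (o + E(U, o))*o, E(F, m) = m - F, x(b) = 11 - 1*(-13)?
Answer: -1145/812 ≈ -1.4101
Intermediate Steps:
x(b) = 24 (x(b) = 11 + 13 = 24)
G(U, o) = o*(-U + 2*o) (G(U, o) = (o + (o - U))*o = (-U + 2*o)*o = o*(-U + 2*o))
B(k, t) = -812/1145 (B(k, t) = (69 - 881)/(24 + 1121) = -812/1145)
1/B(2398, G(-29, 21)) = 1/(-812/1145) = -1145/812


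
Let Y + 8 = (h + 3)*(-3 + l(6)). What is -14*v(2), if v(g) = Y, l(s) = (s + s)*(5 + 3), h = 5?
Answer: -10304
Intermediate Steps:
l(s) = 16*s (l(s) = (2*s)*8 = 16*s)
Y = 736 (Y = -8 + (5 + 3)*(-3 + 16*6) = -8 + 8*(-3 + 96) = -8 + 8*93 = -8 + 744 = 736)
v(g) = 736
-14*v(2) = -14*736 = -10304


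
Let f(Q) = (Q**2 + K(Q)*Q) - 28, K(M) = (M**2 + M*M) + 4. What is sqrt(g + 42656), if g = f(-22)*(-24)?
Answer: 4*sqrt(34058) ≈ 738.19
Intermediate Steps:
K(M) = 4 + 2*M**2 (K(M) = (M**2 + M**2) + 4 = 2*M**2 + 4 = 4 + 2*M**2)
f(Q) = -28 + Q**2 + Q*(4 + 2*Q**2) (f(Q) = (Q**2 + (4 + 2*Q**2)*Q) - 28 = (Q**2 + Q*(4 + 2*Q**2)) - 28 = -28 + Q**2 + Q*(4 + 2*Q**2))
g = 502272 (g = (-28 + (-22)**2 + 2*(-22)*(2 + (-22)**2))*(-24) = (-28 + 484 + 2*(-22)*(2 + 484))*(-24) = (-28 + 484 + 2*(-22)*486)*(-24) = (-28 + 484 - 21384)*(-24) = -20928*(-24) = 502272)
sqrt(g + 42656) = sqrt(502272 + 42656) = sqrt(544928) = 4*sqrt(34058)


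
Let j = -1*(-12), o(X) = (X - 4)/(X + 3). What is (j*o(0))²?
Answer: 256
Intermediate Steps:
o(X) = (-4 + X)/(3 + X)
j = 12
(j*o(0))² = (12*((-4 + 0)/(3 + 0)))² = (12*(-4/3))² = (-16)² = 256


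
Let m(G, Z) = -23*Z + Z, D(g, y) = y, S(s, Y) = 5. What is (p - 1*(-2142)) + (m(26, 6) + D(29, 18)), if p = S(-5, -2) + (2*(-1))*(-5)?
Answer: 2043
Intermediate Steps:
m(G, Z) = -22*Z
p = 15 (p = 5 + (2*(-1))*(-5) = 5 - 2*(-5) = 5 + 10 = 15)
(p - 1*(-2142)) + (m(26, 6) + D(29, 18)) = (15 - 1*(-2142)) + (-22*6 + 18) = (15 + 2142) + (-132 + 18) = 2157 - 114 = 2043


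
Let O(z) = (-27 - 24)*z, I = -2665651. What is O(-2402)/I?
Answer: -7206/156803 ≈ -0.045956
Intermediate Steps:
O(z) = -51*z
O(-2402)/I = -51*(-2402)/(-2665651) = 122502*(-1/2665651) = -7206/156803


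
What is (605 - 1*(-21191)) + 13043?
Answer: 34839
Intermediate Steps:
(605 - 1*(-21191)) + 13043 = (605 + 21191) + 13043 = 21796 + 13043 = 34839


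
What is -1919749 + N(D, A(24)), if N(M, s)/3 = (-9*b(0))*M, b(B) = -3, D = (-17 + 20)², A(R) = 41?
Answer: -1919020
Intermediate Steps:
D = 9 (D = 3² = 9)
N(M, s) = 81*M (N(M, s) = 3*((-9*(-3))*M) = 3*(27*M) = 81*M)
-1919749 + N(D, A(24)) = -1919749 + 81*9 = -1919749 + 729 = -1919020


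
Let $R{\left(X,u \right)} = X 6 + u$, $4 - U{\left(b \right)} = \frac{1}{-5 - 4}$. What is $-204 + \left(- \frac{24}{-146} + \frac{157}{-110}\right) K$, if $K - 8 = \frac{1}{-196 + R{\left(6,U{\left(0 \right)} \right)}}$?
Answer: $- \frac{482402735}{2253218} \approx -214.09$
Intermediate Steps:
$U{\left(b \right)} = \frac{37}{9}$ ($U{\left(b \right)} = 4 - \frac{1}{-5 - 4} = 4 - \frac{1}{-9} = 4 - - \frac{1}{9} = 4 + \frac{1}{9} = \frac{37}{9}$)
$R{\left(X,u \right)} = u + 6 X$ ($R{\left(X,u \right)} = 6 X + u = u + 6 X$)
$K = \frac{11215}{1403}$ ($K = 8 + \frac{1}{-196 + \left(\frac{37}{9} + 6 \cdot 6\right)} = 8 + \frac{1}{-196 + \left(\frac{37}{9} + 36\right)} = 8 + \frac{1}{-196 + \frac{361}{9}} = 8 + \frac{1}{- \frac{1403}{9}} = 8 - \frac{9}{1403} = \frac{11215}{1403} \approx 7.9936$)
$-204 + \left(- \frac{24}{-146} + \frac{157}{-110}\right) K = -204 + \left(- \frac{24}{-146} + \frac{157}{-110}\right) \frac{11215}{1403} = -204 + \left(\left(-24\right) \left(- \frac{1}{146}\right) + 157 \left(- \frac{1}{110}\right)\right) \frac{11215}{1403} = -204 + \left(\frac{12}{73} - \frac{157}{110}\right) \frac{11215}{1403} = -204 - \frac{22746263}{2253218} = - \frac{482402735}{2253218}$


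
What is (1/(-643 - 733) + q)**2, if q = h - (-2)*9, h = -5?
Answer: 319944769/1893376 ≈ 168.98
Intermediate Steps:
q = 13 (q = -5 - (-2)*9 = -5 - 2*(-9) = -5 + 18 = 13)
(1/(-643 - 733) + q)**2 = (1/(-643 - 733) + 13)**2 = (1/(-1376) + 13)**2 = (-1/1376 + 13)**2 = (17887/1376)**2 = 319944769/1893376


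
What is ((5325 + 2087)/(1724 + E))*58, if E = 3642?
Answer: 214948/2683 ≈ 80.115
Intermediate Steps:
((5325 + 2087)/(1724 + E))*58 = ((5325 + 2087)/(1724 + 3642))*58 = (7412/5366)*58 = (7412*(1/5366))*58 = (3706/2683)*58 = 214948/2683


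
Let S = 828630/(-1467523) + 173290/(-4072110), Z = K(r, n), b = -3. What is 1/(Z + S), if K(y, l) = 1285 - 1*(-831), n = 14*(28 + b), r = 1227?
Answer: 597591508353/1264140773717951 ≈ 0.00047273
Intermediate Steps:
n = 350 (n = 14*(28 - 3) = 14*25 = 350)
K(y, l) = 2116 (K(y, l) = 1285 + 831 = 2116)
Z = 2116
S = -362857956997/597591508353 (S = 828630*(-1/1467523) + 173290*(-1/4072110) = -828630/1467523 - 17329/407211 = -362857956997/597591508353 ≈ -0.60720)
1/(Z + S) = 1/(2116 - 362857956997/597591508353) = 1/(1264140773717951/597591508353) = 597591508353/1264140773717951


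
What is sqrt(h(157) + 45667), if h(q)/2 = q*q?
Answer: sqrt(94965) ≈ 308.16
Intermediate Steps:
h(q) = 2*q**2 (h(q) = 2*(q*q) = 2*q**2)
sqrt(h(157) + 45667) = sqrt(2*157**2 + 45667) = sqrt(2*24649 + 45667) = sqrt(49298 + 45667) = sqrt(94965)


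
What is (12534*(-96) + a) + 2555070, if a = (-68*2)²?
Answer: 1370302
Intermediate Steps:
a = 18496 (a = (-136)² = 18496)
(12534*(-96) + a) + 2555070 = (12534*(-96) + 18496) + 2555070 = (-1203264 + 18496) + 2555070 = -1184768 + 2555070 = 1370302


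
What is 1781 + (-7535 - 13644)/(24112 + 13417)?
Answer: 66817970/37529 ≈ 1780.4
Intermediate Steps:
1781 + (-7535 - 13644)/(24112 + 13417) = 1781 - 21179/37529 = 66817970/37529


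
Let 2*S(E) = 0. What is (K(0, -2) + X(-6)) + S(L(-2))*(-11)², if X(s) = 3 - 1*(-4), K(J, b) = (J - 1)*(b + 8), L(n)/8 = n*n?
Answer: 1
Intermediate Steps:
L(n) = 8*n² (L(n) = 8*(n*n) = 8*n²)
S(E) = 0 (S(E) = (½)*0 = 0)
K(J, b) = (-1 + J)*(8 + b)
X(s) = 7 (X(s) = 3 + 4 = 7)
(K(0, -2) + X(-6)) + S(L(-2))*(-11)² = ((-8 - 1*(-2) + 8*0 + 0*(-2)) + 7) + 0*(-11)² = ((-8 + 2 + 0 + 0) + 7) + 0*121 = (-6 + 7) + 0 = 1 + 0 = 1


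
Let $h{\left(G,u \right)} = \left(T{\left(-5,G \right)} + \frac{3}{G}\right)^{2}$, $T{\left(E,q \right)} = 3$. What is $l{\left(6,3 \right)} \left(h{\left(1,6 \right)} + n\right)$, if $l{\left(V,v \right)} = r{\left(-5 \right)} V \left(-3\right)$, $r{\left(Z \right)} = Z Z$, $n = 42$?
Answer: $-35100$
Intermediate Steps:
$h{\left(G,u \right)} = \left(3 + \frac{3}{G}\right)^{2}$
$r{\left(Z \right)} = Z^{2}$
$l{\left(V,v \right)} = - 75 V$ ($l{\left(V,v \right)} = \left(-5\right)^{2} V \left(-3\right) = 25 V \left(-3\right) = - 75 V$)
$l{\left(6,3 \right)} \left(h{\left(1,6 \right)} + n\right) = \left(-75\right) 6 \left(9 \cdot 1^{-2} \left(1 + 1\right)^{2} + 42\right) = - 450 \left(9 \cdot 1 \cdot 2^{2} + 42\right) = - 450 \left(9 \cdot 1 \cdot 4 + 42\right) = - 450 \left(36 + 42\right) = \left(-450\right) 78 = -35100$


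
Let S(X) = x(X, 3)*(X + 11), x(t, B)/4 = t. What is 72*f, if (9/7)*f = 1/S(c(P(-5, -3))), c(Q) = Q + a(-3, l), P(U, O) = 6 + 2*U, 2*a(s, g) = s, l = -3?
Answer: -56/121 ≈ -0.46281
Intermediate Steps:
a(s, g) = s/2
x(t, B) = 4*t
c(Q) = -3/2 + Q (c(Q) = Q + (½)*(-3) = Q - 3/2 = -3/2 + Q)
S(X) = 4*X*(11 + X) (S(X) = (4*X)*(X + 11) = (4*X)*(11 + X) = 4*X*(11 + X))
f = -7/1089 (f = 7/(9*((4*(-3/2 + (6 + 2*(-5)))*(11 + (-3/2 + (6 + 2*(-5))))))) = 7/(9*((4*(-3/2 + (6 - 10))*(11 + (-3/2 + (6 - 10)))))) = 7/(9*((4*(-3/2 - 4)*(11 + (-3/2 - 4))))) = 7/(9*((4*(-11/2)*(11 - 11/2)))) = 7/(9*((4*(-11/2)*(11/2)))) = (7/9)/(-121) = (7/9)*(-1/121) = -7/1089 ≈ -0.0064279)
72*f = 72*(-7/1089) = -56/121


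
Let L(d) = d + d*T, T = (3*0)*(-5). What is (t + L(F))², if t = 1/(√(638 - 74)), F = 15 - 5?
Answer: (2820 + √141)²/79524 ≈ 100.84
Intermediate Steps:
F = 10
T = 0 (T = 0*(-5) = 0)
L(d) = d (L(d) = d + d*0 = d + 0 = d)
t = √141/282 (t = 1/(√564) = 1/(2*√141) = √141/282 ≈ 0.042108)
(t + L(F))² = (√141/282 + 10)² = (10 + √141/282)²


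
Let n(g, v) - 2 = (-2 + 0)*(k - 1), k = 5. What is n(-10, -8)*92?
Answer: -552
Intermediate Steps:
n(g, v) = -6 (n(g, v) = 2 + (-2 + 0)*(5 - 1) = 2 - 2*4 = 2 - 8 = -6)
n(-10, -8)*92 = -6*92 = -552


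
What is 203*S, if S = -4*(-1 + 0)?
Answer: 812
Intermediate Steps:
S = 4 (S = -4*(-1) = 4)
203*S = 203*4 = 812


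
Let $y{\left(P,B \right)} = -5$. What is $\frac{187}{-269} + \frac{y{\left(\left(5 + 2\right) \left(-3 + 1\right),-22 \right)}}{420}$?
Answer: $- \frac{15977}{22596} \approx -0.70707$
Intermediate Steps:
$\frac{187}{-269} + \frac{y{\left(\left(5 + 2\right) \left(-3 + 1\right),-22 \right)}}{420} = \frac{187}{-269} - \frac{5}{420} = 187 \left(- \frac{1}{269}\right) - \frac{1}{84} = - \frac{187}{269} - \frac{1}{84} = - \frac{15977}{22596}$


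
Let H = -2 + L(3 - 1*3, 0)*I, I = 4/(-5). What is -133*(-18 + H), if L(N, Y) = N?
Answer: 2660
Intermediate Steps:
I = -⅘ (I = 4*(-⅕) = -⅘ ≈ -0.80000)
H = -2 (H = -2 + (3 - 1*3)*(-⅘) = -2 + (3 - 3)*(-⅘) = -2 + 0*(-⅘) = -2 + 0 = -2)
-133*(-18 + H) = -133*(-18 - 2) = -133*(-20) = 2660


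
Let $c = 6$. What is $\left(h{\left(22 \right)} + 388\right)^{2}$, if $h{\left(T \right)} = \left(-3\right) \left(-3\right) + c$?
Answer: $162409$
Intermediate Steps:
$h{\left(T \right)} = 15$ ($h{\left(T \right)} = \left(-3\right) \left(-3\right) + 6 = 9 + 6 = 15$)
$\left(h{\left(22 \right)} + 388\right)^{2} = \left(15 + 388\right)^{2} = 403^{2} = 162409$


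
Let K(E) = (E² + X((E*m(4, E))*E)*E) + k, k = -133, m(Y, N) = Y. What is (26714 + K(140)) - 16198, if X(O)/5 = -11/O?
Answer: 3358085/112 ≈ 29983.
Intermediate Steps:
X(O) = -55/O (X(O) = 5*(-11/O) = -55/O)
K(E) = -133 + E² - 55/(4*E) (K(E) = (E² + (-55*1/(4*E²))*E) - 133 = (E² + (-55/(4*E²))*E) - 133 = (E² - 55/(4*E)) - 133 = -133 + E² - 55/(4*E))
(26714 + K(140)) - 16198 = (26714 + (-133 + 140² - 55/4/140)) - 16198 = (26714 + (-133 + 19600 - 55/4*1/140)) - 16198 = (26714 + (-133 + 19600 - 11/112)) - 16198 = (26714 + 2180293/112) - 16198 = 5172261/112 - 16198 = 3358085/112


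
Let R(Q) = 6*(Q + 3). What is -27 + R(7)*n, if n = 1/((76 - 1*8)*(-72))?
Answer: -11021/408 ≈ -27.012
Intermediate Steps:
n = -1/4896 (n = -1/72/(76 - 8) = -1/72/68 = (1/68)*(-1/72) = -1/4896 ≈ -0.00020425)
R(Q) = 18 + 6*Q (R(Q) = 6*(3 + Q) = 18 + 6*Q)
-27 + R(7)*n = -27 + (18 + 6*7)*(-1/4896) = -27 + (18 + 42)*(-1/4896) = -27 + 60*(-1/4896) = -27 - 5/408 = -11021/408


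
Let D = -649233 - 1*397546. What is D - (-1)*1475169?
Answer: 428390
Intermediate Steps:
D = -1046779 (D = -649233 - 397546 = -1046779)
D - (-1)*1475169 = -1046779 - (-1)*1475169 = -1046779 - 1*(-1475169) = -1046779 + 1475169 = 428390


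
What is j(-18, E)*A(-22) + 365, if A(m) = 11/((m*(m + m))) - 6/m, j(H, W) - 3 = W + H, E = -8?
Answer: 31545/88 ≈ 358.47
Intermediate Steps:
j(H, W) = 3 + H + W (j(H, W) = 3 + (W + H) = 3 + (H + W) = 3 + H + W)
A(m) = -6/m + 11/(2*m²) (A(m) = 11/((m*(2*m))) - 6/m = 11/((2*m²)) - 6/m = 11*(1/(2*m²)) - 6/m = 11/(2*m²) - 6/m = -6/m + 11/(2*m²))
j(-18, E)*A(-22) + 365 = (3 - 18 - 8)*((½)*(11 - 12*(-22))/(-22)²) + 365 = -23*(11 + 264)/(2*484) + 365 = -23*275/(2*484) + 365 = -23*25/88 + 365 = -575/88 + 365 = 31545/88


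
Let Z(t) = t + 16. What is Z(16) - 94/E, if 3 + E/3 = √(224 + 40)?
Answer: 8066/255 - 188*√66/765 ≈ 29.635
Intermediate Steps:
Z(t) = 16 + t
E = -9 + 6*√66 (E = -9 + 3*√(224 + 40) = -9 + 3*√264 = -9 + 3*(2*√66) = -9 + 6*√66 ≈ 39.744)
Z(16) - 94/E = (16 + 16) - 94/(-9 + 6*√66) = 32 - 94/(-9 + 6*√66)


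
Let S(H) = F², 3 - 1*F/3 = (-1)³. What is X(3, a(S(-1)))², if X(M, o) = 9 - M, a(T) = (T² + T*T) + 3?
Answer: 36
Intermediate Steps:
F = 12 (F = 9 - 3*(-1)³ = 9 - 3*(-1) = 9 + 3 = 12)
S(H) = 144 (S(H) = 12² = 144)
a(T) = 3 + 2*T² (a(T) = (T² + T²) + 3 = 2*T² + 3 = 3 + 2*T²)
X(3, a(S(-1)))² = (9 - 1*3)² = (9 - 3)² = 6² = 36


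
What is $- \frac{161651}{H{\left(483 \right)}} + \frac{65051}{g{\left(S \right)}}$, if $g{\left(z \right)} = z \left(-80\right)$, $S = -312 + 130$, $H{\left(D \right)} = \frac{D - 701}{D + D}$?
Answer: $\frac{162402073577}{226720} \approx 7.1631 \cdot 10^{5}$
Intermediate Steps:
$H{\left(D \right)} = \frac{-701 + D}{2 D}$
$S = -182$
$g{\left(z \right)} = - 80 z$
$- \frac{161651}{H{\left(483 \right)}} + \frac{65051}{g{\left(S \right)}} = - \frac{161651}{\frac{1}{2} \cdot \frac{1}{483} \left(-701 + 483\right)} + \frac{65051}{\left(-80\right) \left(-182\right)} = - \frac{161651}{\frac{1}{2} \cdot \frac{1}{483} \left(-218\right)} + \frac{65051}{14560} = - \frac{161651}{- \frac{109}{483}} + 65051 \cdot \frac{1}{14560} = \left(-161651\right) \left(- \frac{483}{109}\right) + \frac{9293}{2080} = \frac{78077433}{109} + \frac{9293}{2080} = \frac{162402073577}{226720}$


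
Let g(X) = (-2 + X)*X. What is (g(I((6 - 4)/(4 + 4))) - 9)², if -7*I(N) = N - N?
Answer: 81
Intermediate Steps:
I(N) = 0 (I(N) = -(N - N)/7 = -⅐*0 = 0)
g(X) = X*(-2 + X)
(g(I((6 - 4)/(4 + 4))) - 9)² = (0*(-2 + 0) - 9)² = (0*(-2) - 9)² = (0 - 9)² = (-9)² = 81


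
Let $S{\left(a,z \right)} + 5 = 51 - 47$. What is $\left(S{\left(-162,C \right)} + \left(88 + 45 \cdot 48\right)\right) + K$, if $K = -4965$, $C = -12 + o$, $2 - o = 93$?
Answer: $-2718$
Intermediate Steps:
$o = -91$ ($o = 2 - 93 = -91$)
$C = -103$ ($C = -12 - 91 = -103$)
$S{\left(a,z \right)} = -1$ ($S{\left(a,z \right)} = -5 + \left(51 - 47\right) = -5 + 4 = -1$)
$\left(S{\left(-162,C \right)} + \left(88 + 45 \cdot 48\right)\right) + K = \left(-1 + \left(88 + 45 \cdot 48\right)\right) - 4965 = \left(-1 + \left(88 + 2160\right)\right) - 4965 = \left(-1 + 2248\right) - 4965 = 2247 - 4965 = -2718$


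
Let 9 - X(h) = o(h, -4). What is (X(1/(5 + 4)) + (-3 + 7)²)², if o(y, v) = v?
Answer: 841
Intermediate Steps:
X(h) = 13 (X(h) = 9 - 1*(-4) = 9 + 4 = 13)
(X(1/(5 + 4)) + (-3 + 7)²)² = (13 + (-3 + 7)²)² = (13 + 4²)² = (13 + 16)² = 29² = 841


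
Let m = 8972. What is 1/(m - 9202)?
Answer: -1/230 ≈ -0.0043478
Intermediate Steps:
1/(m - 9202) = 1/(8972 - 9202) = 1/(-230) = -1/230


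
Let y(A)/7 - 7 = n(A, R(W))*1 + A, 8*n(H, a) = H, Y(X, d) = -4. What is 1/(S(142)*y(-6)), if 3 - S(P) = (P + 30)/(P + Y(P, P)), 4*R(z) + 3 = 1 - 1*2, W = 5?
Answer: 276/847 ≈ 0.32586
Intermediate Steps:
R(z) = -1 (R(z) = -¾ + (1 - 1*2)/4 = -¾ + (1 - 2)/4 = -¾ + (¼)*(-1) = -¾ - ¼ = -1)
n(H, a) = H/8
y(A) = 49 + 63*A/8 (y(A) = 49 + 7*((A/8)*1 + A) = 49 + 7*(A/8 + A) = 49 + 7*(9*A/8) = 49 + 63*A/8)
S(P) = 3 - (30 + P)/(-4 + P) (S(P) = 3 - (P + 30)/(P - 4) = 3 - (30 + P)/(-4 + P))
1/(S(142)*y(-6)) = 1/((2*(-21 + 142)/(-4 + 142))*(49 + (63/8)*(-6))) = 1/((2*121/138)*(49 - 189/4)) = 1/((2*(1/138)*121)*(7/4)) = 1/((121/69)*(7/4)) = 1/(847/276) = 276/847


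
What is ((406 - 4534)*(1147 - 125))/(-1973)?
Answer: 4218816/1973 ≈ 2138.3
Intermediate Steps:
((406 - 4534)*(1147 - 125))/(-1973) = -4128*1022*(-1/1973) = -4218816*(-1/1973) = 4218816/1973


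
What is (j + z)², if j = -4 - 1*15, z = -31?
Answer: 2500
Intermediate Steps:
j = -19 (j = -4 - 15 = -19)
(j + z)² = (-19 - 31)² = (-50)² = 2500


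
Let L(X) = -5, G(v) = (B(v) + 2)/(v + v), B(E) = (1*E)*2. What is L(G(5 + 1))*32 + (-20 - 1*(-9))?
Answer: -171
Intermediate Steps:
B(E) = 2*E (B(E) = E*2 = 2*E)
G(v) = (2 + 2*v)/(2*v) (G(v) = (2*v + 2)/(v + v) = (2 + 2*v)/((2*v)) = (1/(2*v))*(2 + 2*v) = (2 + 2*v)/(2*v))
L(G(5 + 1))*32 + (-20 - 1*(-9)) = -5*32 + (-20 - 1*(-9)) = -160 + (-20 + 9) = -160 - 11 = -171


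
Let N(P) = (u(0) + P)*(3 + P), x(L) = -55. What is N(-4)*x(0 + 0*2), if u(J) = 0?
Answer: -220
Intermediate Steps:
N(P) = P*(3 + P) (N(P) = (0 + P)*(3 + P) = P*(3 + P))
N(-4)*x(0 + 0*2) = -4*(3 - 4)*(-55) = -4*(-1)*(-55) = 4*(-55) = -220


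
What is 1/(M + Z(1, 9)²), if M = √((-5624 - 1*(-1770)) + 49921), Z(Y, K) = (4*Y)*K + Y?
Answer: 1369/1828094 - √46067/1828094 ≈ 0.00063146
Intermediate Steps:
Z(Y, K) = Y + 4*K*Y (Z(Y, K) = 4*K*Y + Y = Y + 4*K*Y)
M = √46067 (M = √((-5624 + 1770) + 49921) = √(-3854 + 49921) = √46067 ≈ 214.63)
1/(M + Z(1, 9)²) = 1/(√46067 + (1*(1 + 4*9))²) = 1/(√46067 + (1*(1 + 36))²) = 1/(√46067 + (1*37)²) = 1/(√46067 + 37²) = 1/(√46067 + 1369) = 1/(1369 + √46067)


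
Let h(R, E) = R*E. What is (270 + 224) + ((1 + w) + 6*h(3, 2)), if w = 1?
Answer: 532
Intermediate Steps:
h(R, E) = E*R
(270 + 224) + ((1 + w) + 6*h(3, 2)) = (270 + 224) + ((1 + 1) + 6*(2*3)) = 494 + (2 + 6*6) = 494 + (2 + 36) = 494 + 38 = 532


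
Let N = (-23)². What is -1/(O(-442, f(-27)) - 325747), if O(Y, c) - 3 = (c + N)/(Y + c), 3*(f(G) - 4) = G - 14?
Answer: 1355/441384678 ≈ 3.0699e-6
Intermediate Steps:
N = 529
f(G) = -⅔ + G/3 (f(G) = 4 + (G - 14)/3 = 4 + (-14 + G)/3 = 4 + (-14/3 + G/3) = -⅔ + G/3)
O(Y, c) = 3 + (529 + c)/(Y + c) (O(Y, c) = 3 + (c + 529)/(Y + c) = 3 + (529 + c)/(Y + c))
-1/(O(-442, f(-27)) - 325747) = -1/((529 + 3*(-442) + 4*(-⅔ + (⅓)*(-27)))/(-442 + (-⅔ + (⅓)*(-27))) - 325747) = -1/((529 - 1326 + 4*(-⅔ - 9))/(-442 + (-⅔ - 9)) - 325747) = -1/((529 - 1326 + 4*(-29/3))/(-442 - 29/3) - 325747) = -1/((529 - 1326 - 116/3)/(-1355/3) - 325747) = -1/(-3/1355*(-2507/3) - 325747) = -1/(2507/1355 - 325747) = -1/(-441384678/1355) = -1*(-1355/441384678) = 1355/441384678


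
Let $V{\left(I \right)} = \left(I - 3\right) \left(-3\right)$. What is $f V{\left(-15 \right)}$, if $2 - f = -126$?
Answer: $6912$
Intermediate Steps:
$V{\left(I \right)} = 9 - 3 I$ ($V{\left(I \right)} = \left(-3 + I\right) \left(-3\right) = 9 - 3 I$)
$f = 128$ ($f = 2 - -126 = 2 + 126 = 128$)
$f V{\left(-15 \right)} = 128 \left(9 - -45\right) = 128 \left(9 + 45\right) = 128 \cdot 54 = 6912$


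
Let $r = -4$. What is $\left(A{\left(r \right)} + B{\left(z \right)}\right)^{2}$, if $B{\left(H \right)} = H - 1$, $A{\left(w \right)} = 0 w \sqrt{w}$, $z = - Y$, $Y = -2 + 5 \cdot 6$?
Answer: $841$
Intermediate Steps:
$Y = 28$ ($Y = -2 + 30 = 28$)
$z = -28$ ($z = \left(-1\right) 28 = -28$)
$A{\left(w \right)} = 0$ ($A{\left(w \right)} = 0 \sqrt{w} = 0$)
$B{\left(H \right)} = -1 + H$ ($B{\left(H \right)} = H - 1 = -1 + H$)
$\left(A{\left(r \right)} + B{\left(z \right)}\right)^{2} = \left(0 - 29\right)^{2} = \left(-29\right)^{2} = 841$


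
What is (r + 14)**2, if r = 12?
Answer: 676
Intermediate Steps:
(r + 14)**2 = (12 + 14)**2 = 26**2 = 676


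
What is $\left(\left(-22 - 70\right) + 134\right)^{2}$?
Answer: $1764$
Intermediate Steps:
$\left(\left(-22 - 70\right) + 134\right)^{2} = \left(-92 + 134\right)^{2} = 42^{2} = 1764$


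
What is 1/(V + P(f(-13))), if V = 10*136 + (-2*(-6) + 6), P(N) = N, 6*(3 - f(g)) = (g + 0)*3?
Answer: 2/2775 ≈ 0.00072072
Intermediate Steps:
f(g) = 3 - g/2 (f(g) = 3 - (g + 0)*3/6 = 3 - g*3/6 = 3 - g/2)
V = 1378 (V = 1360 + (12 + 6) = 1360 + 18 = 1378)
1/(V + P(f(-13))) = 1/(1378 + (3 - ½*(-13))) = 1/(1378 + (3 + 13/2)) = 1/(1378 + 19/2) = 1/(2775/2) = 2/2775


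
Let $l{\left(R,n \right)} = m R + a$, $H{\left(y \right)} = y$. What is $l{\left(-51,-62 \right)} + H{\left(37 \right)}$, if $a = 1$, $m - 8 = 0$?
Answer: $-370$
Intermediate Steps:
$m = 8$ ($m = 8 + 0 = 8$)
$l{\left(R,n \right)} = 1 + 8 R$ ($l{\left(R,n \right)} = 8 R + 1 = 1 + 8 R$)
$l{\left(-51,-62 \right)} + H{\left(37 \right)} = \left(1 + 8 \left(-51\right)\right) + 37 = \left(1 - 408\right) + 37 = -407 + 37 = -370$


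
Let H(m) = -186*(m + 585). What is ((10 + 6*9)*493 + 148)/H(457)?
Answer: -7925/48453 ≈ -0.16356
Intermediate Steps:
H(m) = -108810 - 186*m (H(m) = -186*(585 + m) = -108810 - 186*m)
((10 + 6*9)*493 + 148)/H(457) = ((10 + 6*9)*493 + 148)/(-108810 - 186*457) = ((10 + 54)*493 + 148)/(-108810 - 85002) = (64*493 + 148)/(-193812) = (31552 + 148)*(-1/193812) = 31700*(-1/193812) = -7925/48453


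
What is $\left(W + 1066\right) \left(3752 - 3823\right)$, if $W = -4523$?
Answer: $245447$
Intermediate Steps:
$\left(W + 1066\right) \left(3752 - 3823\right) = \left(-4523 + 1066\right) \left(3752 - 3823\right) = \left(-3457\right) \left(-71\right) = 245447$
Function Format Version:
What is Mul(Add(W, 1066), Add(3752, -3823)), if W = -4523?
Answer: 245447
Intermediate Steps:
Mul(Add(W, 1066), Add(3752, -3823)) = Mul(Add(-4523, 1066), Add(3752, -3823)) = Mul(-3457, -71) = 245447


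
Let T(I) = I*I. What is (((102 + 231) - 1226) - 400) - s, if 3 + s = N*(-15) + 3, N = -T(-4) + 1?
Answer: -1518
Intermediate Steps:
T(I) = I²
N = -15 (N = -1*(-4)² + 1 = -1*16 + 1 = -16 + 1 = -15)
s = 225 (s = -3 + (-15*(-15) + 3) = -3 + (225 + 3) = -3 + 228 = 225)
(((102 + 231) - 1226) - 400) - s = (((102 + 231) - 1226) - 400) - 1*225 = ((333 - 1226) - 400) - 225 = (-893 - 400) - 225 = -1293 - 225 = -1518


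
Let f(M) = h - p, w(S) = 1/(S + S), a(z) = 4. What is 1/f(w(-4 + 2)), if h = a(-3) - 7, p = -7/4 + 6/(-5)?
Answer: -20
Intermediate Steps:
p = -59/20 (p = -7*¼ + 6*(-⅕) = -7/4 - 6/5 = -59/20 ≈ -2.9500)
h = -3 (h = 4 - 7 = -3)
w(S) = 1/(2*S)
f(M) = -1/20 (f(M) = -3 - 1*(-59/20) = -3 + 59/20 = -1/20)
1/f(w(-4 + 2)) = 1/(-1/20) = -20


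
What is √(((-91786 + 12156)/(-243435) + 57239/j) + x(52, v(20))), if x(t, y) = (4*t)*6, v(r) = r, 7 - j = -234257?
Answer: √501309029545583779722/633645076 ≈ 35.335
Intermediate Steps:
j = 234264 (j = 7 - 1*(-234257) = 7 + 234257 = 234264)
x(t, y) = 24*t
√(((-91786 + 12156)/(-243435) + 57239/j) + x(52, v(20))) = √(((-91786 + 12156)/(-243435) + 57239/234264) + 24*52) = √((-79630*(-1/243435) + 57239*(1/234264)) + 1248) = √((15926/48687 + 57239/234264) + 1248) = √(724187073/1267290152 + 1248) = √(1582302296769/1267290152) = √501309029545583779722/633645076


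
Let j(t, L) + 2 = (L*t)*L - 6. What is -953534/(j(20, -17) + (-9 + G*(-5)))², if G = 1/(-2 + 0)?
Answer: -3814136/132963961 ≈ -0.028685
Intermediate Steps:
j(t, L) = -8 + t*L² (j(t, L) = -2 + ((L*t)*L - 6) = -2 + (t*L² - 6) = -2 + (-6 + t*L²) = -8 + t*L²)
G = -½ (G = 1/(-2) = -½ ≈ -0.50000)
-953534/(j(20, -17) + (-9 + G*(-5)))² = -953534/((-8 + 20*(-17)²) + (-9 - ½*(-5)))² = -953534/((-8 + 20*289) + (-9 + 5/2))² = -953534/((-8 + 5780) - 13/2)² = -953534/(5772 - 13/2)² = -953534/((11531/2)²) = -953534/132963961/4 = -953534*4/132963961 = -3814136/132963961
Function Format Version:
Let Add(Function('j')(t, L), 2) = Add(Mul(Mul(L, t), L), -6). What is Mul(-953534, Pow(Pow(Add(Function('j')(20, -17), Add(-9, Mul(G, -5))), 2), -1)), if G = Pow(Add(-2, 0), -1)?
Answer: Rational(-3814136, 132963961) ≈ -0.028685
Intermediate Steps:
Function('j')(t, L) = Add(-8, Mul(t, Pow(L, 2))) (Function('j')(t, L) = Add(-2, Add(Mul(Mul(L, t), L), -6)) = Add(-2, Add(Mul(t, Pow(L, 2)), -6)) = Add(-2, Add(-6, Mul(t, Pow(L, 2)))) = Add(-8, Mul(t, Pow(L, 2))))
G = Rational(-1, 2) (G = Pow(-2, -1) = Rational(-1, 2) ≈ -0.50000)
Mul(-953534, Pow(Pow(Add(Function('j')(20, -17), Add(-9, Mul(G, -5))), 2), -1)) = Mul(-953534, Pow(Pow(Add(Add(-8, Mul(20, Pow(-17, 2))), Add(-9, Mul(Rational(-1, 2), -5))), 2), -1)) = Mul(-953534, Pow(Pow(Add(Add(-8, Mul(20, 289)), Add(-9, Rational(5, 2))), 2), -1)) = Mul(-953534, Pow(Pow(Add(Add(-8, 5780), Rational(-13, 2)), 2), -1)) = Mul(-953534, Pow(Pow(Add(5772, Rational(-13, 2)), 2), -1)) = Mul(-953534, Pow(Pow(Rational(11531, 2), 2), -1)) = Mul(-953534, Pow(Rational(132963961, 4), -1)) = Mul(-953534, Rational(4, 132963961)) = Rational(-3814136, 132963961)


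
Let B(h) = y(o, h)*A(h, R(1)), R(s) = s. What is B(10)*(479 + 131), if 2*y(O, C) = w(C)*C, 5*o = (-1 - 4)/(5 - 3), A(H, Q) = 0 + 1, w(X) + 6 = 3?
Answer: -9150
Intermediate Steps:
w(X) = -3 (w(X) = -6 + 3 = -3)
A(H, Q) = 1
o = -½ (o = ((-1 - 4)/(5 - 3))/5 = (-5/2)/5 = (-5*½)/5 = (⅕)*(-5/2) = -½ ≈ -0.50000)
y(O, C) = -3*C/2 (y(O, C) = (-3*C)/2 = -3*C/2)
B(h) = -3*h/2 (B(h) = -3*h/2*1 = -3*h/2)
B(10)*(479 + 131) = (-3/2*10)*(479 + 131) = -15*610 = -9150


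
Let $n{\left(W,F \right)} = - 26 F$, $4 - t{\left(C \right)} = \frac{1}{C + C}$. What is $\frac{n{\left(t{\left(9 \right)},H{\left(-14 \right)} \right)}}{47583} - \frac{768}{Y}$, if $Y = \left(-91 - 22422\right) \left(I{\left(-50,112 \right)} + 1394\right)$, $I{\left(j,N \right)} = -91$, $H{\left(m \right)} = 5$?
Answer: $- \frac{3776933326}{1395820610937} \approx -0.0027059$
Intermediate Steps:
$t{\left(C \right)} = 4 - \frac{1}{2 C}$ ($t{\left(C \right)} = 4 - \frac{1}{C + C} = 4 - \frac{1}{2 C}$)
$Y = -29334439$ ($Y = \left(-91 - 22422\right) \left(-91 + 1394\right) = \left(-22513\right) 1303 = -29334439$)
$\frac{n{\left(t{\left(9 \right)},H{\left(-14 \right)} \right)}}{47583} - \frac{768}{Y} = \frac{\left(-26\right) 5}{47583} - \frac{768}{-29334439} = \left(-130\right) \frac{1}{47583} - - \frac{768}{29334439} = - \frac{130}{47583} + \frac{768}{29334439} = - \frac{3776933326}{1395820610937}$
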